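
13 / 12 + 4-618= -7355 / 12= -612.92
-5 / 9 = -0.56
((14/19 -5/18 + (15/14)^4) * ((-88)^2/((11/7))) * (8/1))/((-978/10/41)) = -29367.20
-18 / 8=-9 / 4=-2.25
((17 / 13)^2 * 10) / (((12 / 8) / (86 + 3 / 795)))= 980.48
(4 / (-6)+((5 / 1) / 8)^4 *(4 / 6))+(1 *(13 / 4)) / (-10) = -9113 / 10240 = -0.89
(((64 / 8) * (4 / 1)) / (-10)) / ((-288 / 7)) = 7 / 90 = 0.08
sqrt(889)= 29.82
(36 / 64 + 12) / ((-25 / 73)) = -14673 / 400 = -36.68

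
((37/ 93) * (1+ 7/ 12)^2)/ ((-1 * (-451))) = 13357/ 6039792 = 0.00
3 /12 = 1 /4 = 0.25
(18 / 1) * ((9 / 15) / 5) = 54 / 25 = 2.16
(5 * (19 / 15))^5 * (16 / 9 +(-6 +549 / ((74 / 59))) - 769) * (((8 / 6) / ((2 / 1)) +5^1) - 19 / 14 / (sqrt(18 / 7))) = -16479333.70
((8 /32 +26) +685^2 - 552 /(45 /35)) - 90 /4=5625593 /12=468799.42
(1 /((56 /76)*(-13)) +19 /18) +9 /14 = 373 /234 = 1.59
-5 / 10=-1 / 2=-0.50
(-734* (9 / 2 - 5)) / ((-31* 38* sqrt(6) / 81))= -9909* sqrt(6) / 2356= -10.30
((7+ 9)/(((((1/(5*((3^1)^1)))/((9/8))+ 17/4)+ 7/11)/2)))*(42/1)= 7983360/29377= 271.76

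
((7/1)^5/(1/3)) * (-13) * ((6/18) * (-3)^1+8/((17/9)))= -36051015/17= -2120647.94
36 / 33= 12 / 11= 1.09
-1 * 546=-546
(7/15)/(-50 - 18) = -7/1020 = -0.01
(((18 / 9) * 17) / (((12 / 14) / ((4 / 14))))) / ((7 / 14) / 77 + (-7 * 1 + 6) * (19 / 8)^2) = -167552 / 83295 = -2.01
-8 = -8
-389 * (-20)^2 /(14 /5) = -389000 /7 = -55571.43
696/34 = 348/17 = 20.47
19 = 19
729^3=387420489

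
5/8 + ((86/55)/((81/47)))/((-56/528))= -7.93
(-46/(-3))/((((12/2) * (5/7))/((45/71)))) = 161/71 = 2.27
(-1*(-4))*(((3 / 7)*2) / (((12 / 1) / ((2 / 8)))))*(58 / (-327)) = -29 / 2289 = -0.01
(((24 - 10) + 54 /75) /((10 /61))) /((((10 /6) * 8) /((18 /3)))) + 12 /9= 78262 /1875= 41.74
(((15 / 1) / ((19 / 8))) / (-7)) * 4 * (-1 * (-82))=-39360 / 133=-295.94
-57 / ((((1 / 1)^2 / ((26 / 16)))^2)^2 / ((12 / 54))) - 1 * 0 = -542659 / 6144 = -88.32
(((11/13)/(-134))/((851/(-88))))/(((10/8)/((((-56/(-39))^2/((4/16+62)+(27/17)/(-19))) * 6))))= 15688228864/150919018279965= 0.00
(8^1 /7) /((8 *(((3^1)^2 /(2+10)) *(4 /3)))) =1 /7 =0.14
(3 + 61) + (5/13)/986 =820357/12818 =64.00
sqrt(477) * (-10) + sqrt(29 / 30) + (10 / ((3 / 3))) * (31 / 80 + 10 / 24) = -30 * sqrt(53) + sqrt(870) / 30 + 193 / 24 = -209.38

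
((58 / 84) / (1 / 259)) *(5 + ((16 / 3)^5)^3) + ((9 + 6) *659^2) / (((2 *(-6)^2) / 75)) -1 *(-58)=4948341434897118768881 / 344373768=14369100944114.65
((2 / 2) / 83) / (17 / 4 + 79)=4 / 27639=0.00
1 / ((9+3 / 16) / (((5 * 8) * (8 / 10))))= 3.48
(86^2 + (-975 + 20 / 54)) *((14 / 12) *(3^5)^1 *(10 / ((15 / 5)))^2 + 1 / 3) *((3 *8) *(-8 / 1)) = -104869505728 / 27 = -3884055767.70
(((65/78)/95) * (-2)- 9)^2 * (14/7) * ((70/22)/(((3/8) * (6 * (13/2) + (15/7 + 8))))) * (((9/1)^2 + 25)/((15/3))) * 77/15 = 19211276336/6286815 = 3055.80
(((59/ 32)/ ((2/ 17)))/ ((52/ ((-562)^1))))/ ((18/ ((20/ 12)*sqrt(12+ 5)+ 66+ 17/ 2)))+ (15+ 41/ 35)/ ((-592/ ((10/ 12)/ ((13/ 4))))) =-836670145/ 1193472 - 1409215*sqrt(17)/ 89856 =-765.70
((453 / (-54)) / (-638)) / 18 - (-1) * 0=151 / 206712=0.00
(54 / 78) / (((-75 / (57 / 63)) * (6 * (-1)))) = 19 / 13650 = 0.00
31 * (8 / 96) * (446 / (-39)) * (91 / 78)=-48391 / 1404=-34.47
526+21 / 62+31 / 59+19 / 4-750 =-1597711 / 7316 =-218.39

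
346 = 346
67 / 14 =4.79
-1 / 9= -0.11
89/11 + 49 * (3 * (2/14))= 320/11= 29.09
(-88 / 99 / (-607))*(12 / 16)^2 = 1 / 1214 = 0.00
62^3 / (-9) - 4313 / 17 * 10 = -4439746 / 153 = -29017.95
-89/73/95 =-89/6935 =-0.01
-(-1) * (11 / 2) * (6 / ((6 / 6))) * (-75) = -2475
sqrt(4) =2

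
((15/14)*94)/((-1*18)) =-5.60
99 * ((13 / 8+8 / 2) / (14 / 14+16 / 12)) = 13365 / 56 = 238.66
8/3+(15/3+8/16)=49/6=8.17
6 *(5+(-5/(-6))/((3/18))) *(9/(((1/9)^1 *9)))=540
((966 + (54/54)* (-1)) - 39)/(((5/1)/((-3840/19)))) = -711168/19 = -37429.89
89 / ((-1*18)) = -89 / 18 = -4.94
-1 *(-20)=20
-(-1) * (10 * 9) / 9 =10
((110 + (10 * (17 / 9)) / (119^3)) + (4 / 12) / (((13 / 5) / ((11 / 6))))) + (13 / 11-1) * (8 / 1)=3166436107 / 28350322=111.69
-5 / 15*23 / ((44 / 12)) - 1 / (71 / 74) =-2447 / 781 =-3.13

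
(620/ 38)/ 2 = 155/ 19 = 8.16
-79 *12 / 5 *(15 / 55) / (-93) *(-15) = -2844 / 341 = -8.34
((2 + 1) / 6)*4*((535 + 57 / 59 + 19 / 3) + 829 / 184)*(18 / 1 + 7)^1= 445208525 / 16284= 27340.24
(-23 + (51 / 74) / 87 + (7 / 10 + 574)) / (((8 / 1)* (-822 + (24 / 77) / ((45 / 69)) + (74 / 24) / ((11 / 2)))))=-683739903 / 8139438932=-0.08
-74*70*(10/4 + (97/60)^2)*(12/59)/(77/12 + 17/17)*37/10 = -352826894/131275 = -2687.69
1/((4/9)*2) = 9/8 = 1.12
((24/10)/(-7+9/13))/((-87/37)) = 962/5945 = 0.16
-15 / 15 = -1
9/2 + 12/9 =35/6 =5.83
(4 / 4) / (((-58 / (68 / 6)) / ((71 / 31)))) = -0.45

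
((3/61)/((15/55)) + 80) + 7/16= 78683/976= 80.62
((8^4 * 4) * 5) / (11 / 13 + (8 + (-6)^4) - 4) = 1064960 / 16911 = 62.97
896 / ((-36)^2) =0.69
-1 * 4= -4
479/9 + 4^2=623/9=69.22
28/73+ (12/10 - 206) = -74612/365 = -204.42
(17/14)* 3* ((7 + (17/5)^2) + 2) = 13107/175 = 74.90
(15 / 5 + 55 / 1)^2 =3364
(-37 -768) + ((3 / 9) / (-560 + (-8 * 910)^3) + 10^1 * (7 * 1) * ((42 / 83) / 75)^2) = -160474395339645607441 / 199347864058938000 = -805.00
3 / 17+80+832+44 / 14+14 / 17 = 6413 / 7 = 916.14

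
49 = 49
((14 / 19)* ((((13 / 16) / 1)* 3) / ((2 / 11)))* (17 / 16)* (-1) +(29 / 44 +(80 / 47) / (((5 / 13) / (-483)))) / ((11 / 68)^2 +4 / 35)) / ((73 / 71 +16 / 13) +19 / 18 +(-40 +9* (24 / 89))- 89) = 123.52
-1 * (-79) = 79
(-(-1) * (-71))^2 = 5041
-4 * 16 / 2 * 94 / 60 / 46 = -1.09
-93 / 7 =-13.29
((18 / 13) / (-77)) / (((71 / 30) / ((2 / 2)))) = -540 / 71071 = -0.01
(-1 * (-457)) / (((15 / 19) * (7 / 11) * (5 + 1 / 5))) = 174.93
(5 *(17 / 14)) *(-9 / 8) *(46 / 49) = -6.41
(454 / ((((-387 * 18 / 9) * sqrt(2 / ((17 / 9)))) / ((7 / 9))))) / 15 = -1589 * sqrt(34) / 313470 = -0.03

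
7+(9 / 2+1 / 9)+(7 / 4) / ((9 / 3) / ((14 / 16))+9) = 12269 / 1044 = 11.75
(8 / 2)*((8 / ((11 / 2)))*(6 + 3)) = 576 / 11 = 52.36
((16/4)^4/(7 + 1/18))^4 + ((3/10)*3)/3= 4508685649082883/2601446410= 1733145.70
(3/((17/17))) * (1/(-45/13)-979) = -44068/15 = -2937.87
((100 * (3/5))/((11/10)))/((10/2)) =120/11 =10.91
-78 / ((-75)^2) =-26 / 1875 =-0.01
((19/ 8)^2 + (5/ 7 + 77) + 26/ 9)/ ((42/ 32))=347735/ 5292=65.71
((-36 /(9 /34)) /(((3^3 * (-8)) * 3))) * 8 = 136 /81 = 1.68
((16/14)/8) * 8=8/7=1.14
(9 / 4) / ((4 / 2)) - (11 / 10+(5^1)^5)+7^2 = -123039 / 40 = -3075.98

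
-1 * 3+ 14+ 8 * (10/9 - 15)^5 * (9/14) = -122069807303/45927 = -2657909.45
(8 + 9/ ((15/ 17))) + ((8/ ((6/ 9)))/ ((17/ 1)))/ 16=6203/ 340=18.24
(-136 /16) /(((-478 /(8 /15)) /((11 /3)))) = 374 /10755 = 0.03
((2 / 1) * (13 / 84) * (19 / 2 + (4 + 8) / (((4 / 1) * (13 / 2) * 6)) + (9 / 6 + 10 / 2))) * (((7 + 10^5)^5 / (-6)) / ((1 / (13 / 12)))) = -27179510831423196361804164619 / 3024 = -8987933475999734246628361.00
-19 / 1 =-19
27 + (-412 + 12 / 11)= -4223 / 11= -383.91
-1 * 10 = -10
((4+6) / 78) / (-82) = -5 / 3198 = -0.00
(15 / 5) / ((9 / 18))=6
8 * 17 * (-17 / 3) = -770.67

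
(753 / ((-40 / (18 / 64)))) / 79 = -0.07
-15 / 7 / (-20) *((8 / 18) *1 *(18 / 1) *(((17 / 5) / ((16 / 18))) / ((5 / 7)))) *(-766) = -3515.94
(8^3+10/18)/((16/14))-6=442.49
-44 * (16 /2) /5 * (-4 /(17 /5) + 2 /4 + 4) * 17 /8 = -2486 /5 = -497.20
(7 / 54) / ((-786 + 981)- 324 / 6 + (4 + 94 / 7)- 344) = -49 / 70146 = -0.00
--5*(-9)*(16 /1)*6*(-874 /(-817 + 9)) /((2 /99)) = -23362020 /101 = -231307.13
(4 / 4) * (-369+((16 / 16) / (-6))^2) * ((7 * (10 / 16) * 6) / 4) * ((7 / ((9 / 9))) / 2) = -3254335 / 384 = -8474.83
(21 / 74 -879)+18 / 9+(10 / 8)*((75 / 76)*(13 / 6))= -874.04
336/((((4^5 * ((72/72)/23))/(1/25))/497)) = 240051/1600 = 150.03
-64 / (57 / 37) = -41.54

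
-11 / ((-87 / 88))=968 / 87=11.13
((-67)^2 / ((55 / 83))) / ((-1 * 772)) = -372587 / 42460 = -8.78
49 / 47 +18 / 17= 1679 / 799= 2.10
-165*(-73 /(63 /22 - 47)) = -264990 /971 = -272.90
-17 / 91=-0.19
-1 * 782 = -782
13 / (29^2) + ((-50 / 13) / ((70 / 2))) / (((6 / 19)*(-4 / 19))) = 1532201 / 918372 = 1.67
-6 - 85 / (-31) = -101 / 31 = -3.26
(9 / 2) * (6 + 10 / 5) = 36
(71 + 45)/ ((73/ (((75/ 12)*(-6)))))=-4350/ 73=-59.59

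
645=645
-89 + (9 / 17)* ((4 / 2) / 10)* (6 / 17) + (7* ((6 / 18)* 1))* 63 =83864 / 1445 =58.04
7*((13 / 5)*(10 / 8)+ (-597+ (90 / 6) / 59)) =-980455 / 236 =-4154.47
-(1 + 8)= -9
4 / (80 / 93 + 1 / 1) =2.15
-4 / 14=-2 / 7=-0.29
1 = 1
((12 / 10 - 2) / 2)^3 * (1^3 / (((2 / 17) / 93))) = -6324 / 125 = -50.59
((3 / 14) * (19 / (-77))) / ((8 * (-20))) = 57 / 172480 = 0.00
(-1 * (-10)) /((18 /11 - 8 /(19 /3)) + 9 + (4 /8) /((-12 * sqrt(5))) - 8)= 10483440 * sqrt(5) /237179039 + 1727510400 /237179039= 7.38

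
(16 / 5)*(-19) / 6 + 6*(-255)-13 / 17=-392929 / 255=-1540.90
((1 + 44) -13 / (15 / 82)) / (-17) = 23 / 15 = 1.53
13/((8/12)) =39/2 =19.50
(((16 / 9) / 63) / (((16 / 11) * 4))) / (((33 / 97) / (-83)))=-8051 / 6804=-1.18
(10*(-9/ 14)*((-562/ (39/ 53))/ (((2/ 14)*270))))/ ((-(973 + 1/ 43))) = -640399/ 4895280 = -0.13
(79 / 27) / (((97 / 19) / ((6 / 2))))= 1501 / 873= 1.72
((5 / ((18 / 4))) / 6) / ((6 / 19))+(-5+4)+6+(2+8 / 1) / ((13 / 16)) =37685 / 2106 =17.89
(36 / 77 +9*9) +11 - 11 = 6273 / 77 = 81.47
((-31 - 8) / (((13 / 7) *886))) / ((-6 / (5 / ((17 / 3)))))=105 / 30124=0.00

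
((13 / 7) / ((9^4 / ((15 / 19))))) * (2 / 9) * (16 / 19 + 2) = 260 / 1842183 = 0.00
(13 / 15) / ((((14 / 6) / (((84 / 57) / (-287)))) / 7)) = -52 / 3895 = -0.01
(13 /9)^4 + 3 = 48244 /6561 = 7.35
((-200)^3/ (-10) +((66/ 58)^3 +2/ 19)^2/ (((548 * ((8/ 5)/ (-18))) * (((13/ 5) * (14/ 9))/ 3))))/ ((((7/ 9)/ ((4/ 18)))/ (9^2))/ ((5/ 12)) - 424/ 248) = -286808855070724601338081125/ 575759380640343643744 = -498140.13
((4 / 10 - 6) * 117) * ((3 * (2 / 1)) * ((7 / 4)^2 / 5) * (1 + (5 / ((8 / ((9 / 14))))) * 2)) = -1737099 / 400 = -4342.75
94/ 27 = 3.48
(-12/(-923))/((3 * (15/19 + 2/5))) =380/104299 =0.00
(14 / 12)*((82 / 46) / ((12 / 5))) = 1435 / 1656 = 0.87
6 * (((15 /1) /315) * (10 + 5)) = 30 /7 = 4.29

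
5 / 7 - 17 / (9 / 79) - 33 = -11435 / 63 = -181.51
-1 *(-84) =84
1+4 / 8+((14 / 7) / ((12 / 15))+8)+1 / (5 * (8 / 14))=247 / 20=12.35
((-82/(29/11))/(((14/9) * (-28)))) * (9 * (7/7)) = 36531/5684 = 6.43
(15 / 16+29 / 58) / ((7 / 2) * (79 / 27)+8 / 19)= 11799 / 87512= 0.13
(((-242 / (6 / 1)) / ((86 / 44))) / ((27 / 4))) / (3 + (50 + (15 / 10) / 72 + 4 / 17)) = -2896256 / 50453577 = -0.06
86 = 86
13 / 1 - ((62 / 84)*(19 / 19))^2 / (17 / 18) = 20697 / 1666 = 12.42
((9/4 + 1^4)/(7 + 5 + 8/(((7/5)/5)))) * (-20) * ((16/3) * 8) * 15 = -72800/71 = -1025.35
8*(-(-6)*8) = 384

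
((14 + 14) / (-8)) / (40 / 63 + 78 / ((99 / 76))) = -4851 / 83872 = -0.06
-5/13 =-0.38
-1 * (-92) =92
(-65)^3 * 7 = -1922375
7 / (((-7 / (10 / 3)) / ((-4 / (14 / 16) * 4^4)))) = 3900.95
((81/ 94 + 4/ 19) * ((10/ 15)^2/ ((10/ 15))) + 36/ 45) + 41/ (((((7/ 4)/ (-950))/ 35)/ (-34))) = 354779990291/ 13395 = 26486001.51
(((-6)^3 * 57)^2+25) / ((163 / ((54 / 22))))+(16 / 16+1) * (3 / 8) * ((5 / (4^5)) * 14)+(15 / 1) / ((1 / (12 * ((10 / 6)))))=8383166371689 / 3672064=2282957.59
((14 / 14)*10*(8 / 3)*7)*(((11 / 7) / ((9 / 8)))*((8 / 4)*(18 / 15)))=5632 / 9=625.78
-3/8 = -0.38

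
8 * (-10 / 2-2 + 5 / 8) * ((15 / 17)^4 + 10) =-2657505 / 4913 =-540.91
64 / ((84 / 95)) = 1520 / 21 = 72.38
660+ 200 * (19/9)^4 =30394460/6561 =4632.60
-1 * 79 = -79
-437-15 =-452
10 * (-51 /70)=-51 /7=-7.29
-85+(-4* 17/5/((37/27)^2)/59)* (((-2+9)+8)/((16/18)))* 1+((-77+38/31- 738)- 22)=-4621427789/5007802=-922.85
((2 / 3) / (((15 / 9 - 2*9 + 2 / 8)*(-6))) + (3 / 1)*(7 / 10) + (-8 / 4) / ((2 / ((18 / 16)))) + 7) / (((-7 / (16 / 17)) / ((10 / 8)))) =-184861 / 137802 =-1.34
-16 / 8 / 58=-1 / 29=-0.03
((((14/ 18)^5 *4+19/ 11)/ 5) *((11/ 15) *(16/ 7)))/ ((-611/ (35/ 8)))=-3722878/ 541184085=-0.01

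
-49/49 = -1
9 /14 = 0.64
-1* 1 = -1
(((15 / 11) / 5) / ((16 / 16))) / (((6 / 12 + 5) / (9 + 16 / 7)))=474 / 847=0.56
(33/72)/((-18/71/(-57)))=14839/144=103.05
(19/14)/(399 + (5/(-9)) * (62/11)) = 1881/548674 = 0.00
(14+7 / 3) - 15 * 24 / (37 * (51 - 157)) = 96629 / 5883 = 16.43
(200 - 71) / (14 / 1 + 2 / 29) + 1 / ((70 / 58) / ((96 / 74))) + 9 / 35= 369893 / 35224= 10.50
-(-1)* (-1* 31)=-31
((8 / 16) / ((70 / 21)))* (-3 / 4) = -9 / 80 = -0.11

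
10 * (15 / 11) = 150 / 11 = 13.64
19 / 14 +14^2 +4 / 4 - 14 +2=2609 / 14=186.36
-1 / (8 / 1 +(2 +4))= -1 / 14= -0.07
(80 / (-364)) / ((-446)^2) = -5 / 4525339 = -0.00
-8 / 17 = -0.47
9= 9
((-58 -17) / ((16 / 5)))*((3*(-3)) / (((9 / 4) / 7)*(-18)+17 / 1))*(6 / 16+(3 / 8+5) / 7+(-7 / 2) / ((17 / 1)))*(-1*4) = -752625 / 10676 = -70.50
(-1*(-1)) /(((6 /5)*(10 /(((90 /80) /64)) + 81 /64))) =0.00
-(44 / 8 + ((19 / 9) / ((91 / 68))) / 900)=-2027671 / 368550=-5.50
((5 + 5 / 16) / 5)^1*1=17 / 16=1.06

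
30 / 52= 15 / 26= 0.58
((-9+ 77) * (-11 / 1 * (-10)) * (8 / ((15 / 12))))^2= 2291728384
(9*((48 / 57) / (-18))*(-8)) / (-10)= -32 / 95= -0.34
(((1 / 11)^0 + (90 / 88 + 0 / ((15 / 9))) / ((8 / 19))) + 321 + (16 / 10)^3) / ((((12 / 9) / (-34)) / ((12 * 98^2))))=-5310123982947 / 5500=-965477087.81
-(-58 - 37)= 95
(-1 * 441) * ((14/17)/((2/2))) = -6174/17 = -363.18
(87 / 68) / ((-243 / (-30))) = 145 / 918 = 0.16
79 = 79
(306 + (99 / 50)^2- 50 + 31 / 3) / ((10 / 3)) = 2026903 / 25000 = 81.08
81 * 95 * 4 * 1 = 30780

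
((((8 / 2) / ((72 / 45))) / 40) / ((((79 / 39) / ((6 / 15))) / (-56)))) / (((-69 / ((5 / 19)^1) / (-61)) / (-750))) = 4163250 / 34523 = 120.59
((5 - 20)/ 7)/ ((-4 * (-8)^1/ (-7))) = 15/ 32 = 0.47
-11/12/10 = -11/120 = -0.09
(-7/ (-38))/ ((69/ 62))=217/ 1311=0.17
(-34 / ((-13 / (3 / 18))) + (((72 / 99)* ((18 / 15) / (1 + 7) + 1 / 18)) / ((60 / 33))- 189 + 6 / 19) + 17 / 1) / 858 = -19025111 / 95366700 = -0.20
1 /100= 0.01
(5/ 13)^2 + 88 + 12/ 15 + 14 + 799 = 762146/ 845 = 901.95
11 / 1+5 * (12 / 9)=17.67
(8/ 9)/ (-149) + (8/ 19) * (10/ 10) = 10576/ 25479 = 0.42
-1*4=-4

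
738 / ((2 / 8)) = 2952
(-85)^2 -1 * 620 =6605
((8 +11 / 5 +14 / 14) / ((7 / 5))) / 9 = 0.89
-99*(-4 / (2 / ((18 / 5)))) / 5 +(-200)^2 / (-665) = 274012 / 3325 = 82.41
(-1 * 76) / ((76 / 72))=-72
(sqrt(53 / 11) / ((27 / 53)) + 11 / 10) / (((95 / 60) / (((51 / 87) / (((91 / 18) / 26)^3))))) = 52348032 / 944965 + 18683136 * sqrt(583) / 2078923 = 272.39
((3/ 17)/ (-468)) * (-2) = 1/ 1326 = 0.00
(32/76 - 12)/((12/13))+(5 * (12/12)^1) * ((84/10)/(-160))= -58397/4560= -12.81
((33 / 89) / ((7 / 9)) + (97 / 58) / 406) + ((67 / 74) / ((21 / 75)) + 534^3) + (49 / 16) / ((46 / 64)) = 271579752190927801 / 1783501972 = 152273311.98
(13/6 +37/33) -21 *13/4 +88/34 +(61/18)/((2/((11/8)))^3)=-844774531/13787136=-61.27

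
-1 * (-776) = 776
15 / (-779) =-15 / 779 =-0.02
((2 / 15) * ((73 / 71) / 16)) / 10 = 73 / 85200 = 0.00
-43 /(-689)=43 /689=0.06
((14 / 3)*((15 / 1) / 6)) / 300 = 7 / 180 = 0.04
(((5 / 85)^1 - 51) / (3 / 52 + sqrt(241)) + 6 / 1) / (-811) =-66603906 / 8984367485 + 2341664*sqrt(241) / 8984367485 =-0.00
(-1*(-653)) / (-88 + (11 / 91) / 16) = -950768 / 128117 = -7.42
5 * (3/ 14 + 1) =85/ 14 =6.07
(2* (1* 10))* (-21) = -420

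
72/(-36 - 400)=-18/109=-0.17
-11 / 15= -0.73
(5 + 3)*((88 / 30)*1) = 352 / 15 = 23.47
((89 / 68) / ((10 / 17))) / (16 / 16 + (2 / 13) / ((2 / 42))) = 1157 / 2200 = 0.53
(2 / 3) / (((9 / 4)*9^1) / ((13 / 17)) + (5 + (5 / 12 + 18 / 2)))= 26 / 1595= 0.02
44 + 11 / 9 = 407 / 9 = 45.22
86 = 86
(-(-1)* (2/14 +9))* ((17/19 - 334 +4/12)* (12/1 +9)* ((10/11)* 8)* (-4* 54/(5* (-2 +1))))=-4195418112/209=-20073770.87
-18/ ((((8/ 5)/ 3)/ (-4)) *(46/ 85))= 11475/ 46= 249.46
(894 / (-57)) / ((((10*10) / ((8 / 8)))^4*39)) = -149 / 37050000000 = -0.00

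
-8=-8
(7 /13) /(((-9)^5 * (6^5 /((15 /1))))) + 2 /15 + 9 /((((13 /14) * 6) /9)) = 145963459121 /9948575520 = 14.67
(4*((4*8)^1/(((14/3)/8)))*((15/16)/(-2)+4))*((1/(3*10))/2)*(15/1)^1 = 1356/7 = 193.71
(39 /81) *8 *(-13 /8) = -6.26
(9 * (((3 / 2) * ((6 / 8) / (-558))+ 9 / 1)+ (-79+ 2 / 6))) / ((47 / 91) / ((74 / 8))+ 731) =-1047140367 / 1220886640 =-0.86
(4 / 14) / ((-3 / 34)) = -68 / 21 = -3.24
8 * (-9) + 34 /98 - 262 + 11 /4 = -64857 /196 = -330.90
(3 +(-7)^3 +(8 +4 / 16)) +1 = -330.75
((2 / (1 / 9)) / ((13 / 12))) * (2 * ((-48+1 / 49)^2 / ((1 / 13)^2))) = 31040760816 / 2401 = 12928263.56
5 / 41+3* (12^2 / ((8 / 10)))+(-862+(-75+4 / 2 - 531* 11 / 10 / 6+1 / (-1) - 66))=-458567 / 820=-559.23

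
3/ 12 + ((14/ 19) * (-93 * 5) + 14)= -24957/ 76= -328.38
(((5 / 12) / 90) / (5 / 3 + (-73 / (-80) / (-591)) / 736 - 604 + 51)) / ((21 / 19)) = -27548480 / 3626029545957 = -0.00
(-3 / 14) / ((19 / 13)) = -39 / 266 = -0.15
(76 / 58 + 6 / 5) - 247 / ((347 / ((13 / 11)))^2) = 5297241261 / 2112575905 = 2.51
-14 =-14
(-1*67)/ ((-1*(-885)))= -67/ 885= -0.08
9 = 9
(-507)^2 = 257049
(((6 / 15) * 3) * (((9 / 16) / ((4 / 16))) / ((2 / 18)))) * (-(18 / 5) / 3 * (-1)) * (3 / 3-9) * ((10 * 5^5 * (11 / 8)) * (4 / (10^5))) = -8019 / 20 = -400.95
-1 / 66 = -0.02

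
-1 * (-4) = 4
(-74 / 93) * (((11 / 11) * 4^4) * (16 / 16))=-203.70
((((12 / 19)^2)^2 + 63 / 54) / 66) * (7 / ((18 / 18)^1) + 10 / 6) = 13476619 / 77410674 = 0.17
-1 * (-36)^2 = -1296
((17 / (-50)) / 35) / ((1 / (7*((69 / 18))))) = -391 / 1500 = -0.26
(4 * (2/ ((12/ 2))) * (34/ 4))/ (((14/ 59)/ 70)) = 10030/ 3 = 3343.33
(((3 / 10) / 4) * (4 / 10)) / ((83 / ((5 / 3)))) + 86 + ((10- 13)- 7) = 126161 / 1660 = 76.00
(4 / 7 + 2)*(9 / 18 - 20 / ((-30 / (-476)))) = -814.71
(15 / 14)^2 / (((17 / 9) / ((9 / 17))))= 18225 / 56644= 0.32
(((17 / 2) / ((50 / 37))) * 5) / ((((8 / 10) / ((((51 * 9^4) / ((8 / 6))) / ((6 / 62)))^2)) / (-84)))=-1421260727006054529 / 64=-22207198859469602.02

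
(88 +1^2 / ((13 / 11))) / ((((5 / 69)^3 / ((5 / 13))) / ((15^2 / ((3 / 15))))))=17074255275 / 169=101031096.30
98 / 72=49 / 36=1.36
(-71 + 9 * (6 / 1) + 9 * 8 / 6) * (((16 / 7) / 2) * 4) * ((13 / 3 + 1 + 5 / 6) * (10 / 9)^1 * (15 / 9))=-148000 / 567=-261.02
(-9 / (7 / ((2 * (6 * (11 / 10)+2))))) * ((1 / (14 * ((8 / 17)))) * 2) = -6579 / 980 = -6.71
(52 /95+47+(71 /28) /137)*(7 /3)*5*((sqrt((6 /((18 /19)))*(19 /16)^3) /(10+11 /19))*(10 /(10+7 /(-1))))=31287792385*sqrt(3) /95167872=569.44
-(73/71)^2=-5329/5041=-1.06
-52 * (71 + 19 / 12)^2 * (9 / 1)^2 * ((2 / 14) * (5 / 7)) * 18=-3994244865 / 98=-40757600.66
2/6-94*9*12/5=-30451/15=-2030.07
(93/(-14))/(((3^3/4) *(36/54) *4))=-31/84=-0.37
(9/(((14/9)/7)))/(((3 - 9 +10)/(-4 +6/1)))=81/4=20.25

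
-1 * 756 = -756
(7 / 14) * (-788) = -394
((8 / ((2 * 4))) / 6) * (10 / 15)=1 / 9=0.11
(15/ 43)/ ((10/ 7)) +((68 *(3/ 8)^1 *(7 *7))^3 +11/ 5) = 3355345366489/ 1720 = 1950782189.82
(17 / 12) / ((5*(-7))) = -17 / 420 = -0.04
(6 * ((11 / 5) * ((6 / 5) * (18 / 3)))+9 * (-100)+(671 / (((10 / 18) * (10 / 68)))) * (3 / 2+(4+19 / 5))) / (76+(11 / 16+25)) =151152624 / 203375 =743.22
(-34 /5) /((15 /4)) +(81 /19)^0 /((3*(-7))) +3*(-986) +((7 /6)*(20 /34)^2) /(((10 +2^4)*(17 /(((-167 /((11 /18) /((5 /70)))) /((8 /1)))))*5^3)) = -8733803246149 /2950747800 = -2959.86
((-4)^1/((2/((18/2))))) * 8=-144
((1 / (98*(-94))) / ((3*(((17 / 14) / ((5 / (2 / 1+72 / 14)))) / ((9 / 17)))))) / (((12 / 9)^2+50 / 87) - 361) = 783 / 25429277620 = 0.00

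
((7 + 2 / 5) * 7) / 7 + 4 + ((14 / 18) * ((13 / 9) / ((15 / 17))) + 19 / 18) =33361 / 2430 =13.73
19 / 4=4.75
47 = 47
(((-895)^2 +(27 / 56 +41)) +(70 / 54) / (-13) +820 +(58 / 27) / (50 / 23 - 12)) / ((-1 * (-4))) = 1781091811253 / 8884512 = 200471.54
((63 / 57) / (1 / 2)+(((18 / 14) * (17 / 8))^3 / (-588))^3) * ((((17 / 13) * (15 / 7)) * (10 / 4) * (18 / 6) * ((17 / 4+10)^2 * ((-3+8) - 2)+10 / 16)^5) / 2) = 579314653974617275252147991805580391340283354275 / 295743599929856826870688378781696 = 1958840881466299.15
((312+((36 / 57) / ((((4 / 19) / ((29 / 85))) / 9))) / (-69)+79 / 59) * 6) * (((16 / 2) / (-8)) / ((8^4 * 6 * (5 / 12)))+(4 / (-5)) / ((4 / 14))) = -1553790701517 / 295283200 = -5262.04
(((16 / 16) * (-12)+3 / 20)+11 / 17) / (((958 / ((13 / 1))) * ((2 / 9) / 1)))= -445653 / 651440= -0.68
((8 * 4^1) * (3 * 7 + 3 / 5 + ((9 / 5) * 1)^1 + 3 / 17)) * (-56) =-42249.04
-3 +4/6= -7/3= -2.33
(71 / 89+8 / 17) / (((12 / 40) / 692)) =13279480 / 4539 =2925.64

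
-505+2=-503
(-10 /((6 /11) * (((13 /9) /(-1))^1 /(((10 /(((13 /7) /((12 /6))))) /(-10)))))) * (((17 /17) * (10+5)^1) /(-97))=34650 /16393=2.11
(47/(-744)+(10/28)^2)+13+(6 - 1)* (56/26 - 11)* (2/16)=892825/118482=7.54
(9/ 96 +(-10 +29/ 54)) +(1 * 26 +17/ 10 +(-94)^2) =38250709/ 4320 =8854.33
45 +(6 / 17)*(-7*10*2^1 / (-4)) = 975 / 17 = 57.35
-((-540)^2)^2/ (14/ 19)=-807790320000/ 7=-115398617142.86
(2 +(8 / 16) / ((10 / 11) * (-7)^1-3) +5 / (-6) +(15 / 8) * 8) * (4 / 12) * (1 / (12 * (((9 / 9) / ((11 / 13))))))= 4213 / 11124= 0.38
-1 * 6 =-6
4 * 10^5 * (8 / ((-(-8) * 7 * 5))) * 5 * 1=400000 / 7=57142.86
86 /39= 2.21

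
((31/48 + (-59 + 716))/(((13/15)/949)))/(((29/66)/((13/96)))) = 1647639565/7424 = 221934.21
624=624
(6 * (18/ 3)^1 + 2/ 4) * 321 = 23433/ 2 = 11716.50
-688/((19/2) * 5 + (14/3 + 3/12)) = -13.13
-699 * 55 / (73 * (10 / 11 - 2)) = 140965 / 292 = 482.76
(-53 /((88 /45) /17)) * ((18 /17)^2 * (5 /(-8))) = 965925 /2992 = 322.84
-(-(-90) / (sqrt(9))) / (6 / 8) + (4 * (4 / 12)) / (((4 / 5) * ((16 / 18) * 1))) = -305 / 8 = -38.12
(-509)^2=259081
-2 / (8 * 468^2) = -1 / 876096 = -0.00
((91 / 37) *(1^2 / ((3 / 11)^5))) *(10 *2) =293112820 / 8991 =32600.69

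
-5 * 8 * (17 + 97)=-4560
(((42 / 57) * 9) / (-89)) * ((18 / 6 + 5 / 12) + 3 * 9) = -7665 / 3382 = -2.27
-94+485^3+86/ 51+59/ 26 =151275430351/ 1326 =114084034.96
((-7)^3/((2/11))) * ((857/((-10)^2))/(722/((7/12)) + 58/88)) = -248976497/19070950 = -13.06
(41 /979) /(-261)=-41 /255519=-0.00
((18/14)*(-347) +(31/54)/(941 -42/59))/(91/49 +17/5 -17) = 46778697155/1231256538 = 37.99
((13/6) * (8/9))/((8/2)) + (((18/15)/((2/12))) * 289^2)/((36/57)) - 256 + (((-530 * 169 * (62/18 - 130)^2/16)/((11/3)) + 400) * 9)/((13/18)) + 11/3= -23456821330457/77220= -303766140.00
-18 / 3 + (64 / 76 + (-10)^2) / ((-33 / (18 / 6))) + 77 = 12923 / 209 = 61.83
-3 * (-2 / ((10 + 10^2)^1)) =3 / 55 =0.05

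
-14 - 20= -34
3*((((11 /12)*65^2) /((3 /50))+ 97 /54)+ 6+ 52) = 1744427 /9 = 193825.22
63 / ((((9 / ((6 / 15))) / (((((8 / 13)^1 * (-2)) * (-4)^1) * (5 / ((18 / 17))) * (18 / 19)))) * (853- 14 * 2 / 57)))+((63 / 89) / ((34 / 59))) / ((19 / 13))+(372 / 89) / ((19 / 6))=81091189005 / 36319477246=2.23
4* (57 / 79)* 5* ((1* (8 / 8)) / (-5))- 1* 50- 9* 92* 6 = -396650 / 79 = -5020.89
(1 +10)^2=121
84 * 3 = 252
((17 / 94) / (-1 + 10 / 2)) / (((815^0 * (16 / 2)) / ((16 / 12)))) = 17 / 2256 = 0.01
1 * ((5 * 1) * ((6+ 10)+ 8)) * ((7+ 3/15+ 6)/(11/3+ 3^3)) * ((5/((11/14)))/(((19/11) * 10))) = 8316/437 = 19.03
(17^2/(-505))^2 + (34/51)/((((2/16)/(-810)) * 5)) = -220258079/255025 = -863.67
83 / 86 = 0.97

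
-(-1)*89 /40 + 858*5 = 171689 /40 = 4292.22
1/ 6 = 0.17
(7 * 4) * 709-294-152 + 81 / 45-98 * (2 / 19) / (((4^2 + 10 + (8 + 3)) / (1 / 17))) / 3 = 3479138287 / 179265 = 19407.79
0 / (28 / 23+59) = 0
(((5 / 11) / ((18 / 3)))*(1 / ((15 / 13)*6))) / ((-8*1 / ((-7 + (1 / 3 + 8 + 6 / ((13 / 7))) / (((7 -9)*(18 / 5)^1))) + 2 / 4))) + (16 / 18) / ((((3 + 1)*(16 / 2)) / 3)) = 96917 / 1026432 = 0.09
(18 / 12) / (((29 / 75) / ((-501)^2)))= 56475225 / 58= 973710.78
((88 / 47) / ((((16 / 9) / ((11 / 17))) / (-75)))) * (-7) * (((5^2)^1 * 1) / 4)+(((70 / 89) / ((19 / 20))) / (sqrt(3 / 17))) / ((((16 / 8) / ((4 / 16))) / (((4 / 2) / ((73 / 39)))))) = 4550 * sqrt(51) / 123443+14293125 / 6392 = 2236.36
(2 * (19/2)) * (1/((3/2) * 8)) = 1.58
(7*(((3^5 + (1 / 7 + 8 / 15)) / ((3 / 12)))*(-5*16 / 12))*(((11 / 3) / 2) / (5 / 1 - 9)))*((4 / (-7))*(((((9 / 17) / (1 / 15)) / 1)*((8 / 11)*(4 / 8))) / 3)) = -4093760 / 357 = -11467.11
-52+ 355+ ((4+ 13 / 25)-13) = 7363 / 25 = 294.52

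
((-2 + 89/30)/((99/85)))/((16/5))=2465/9504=0.26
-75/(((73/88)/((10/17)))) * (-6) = 396000/1241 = 319.10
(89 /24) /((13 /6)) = 1.71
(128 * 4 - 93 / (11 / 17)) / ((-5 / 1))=-4051 / 55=-73.65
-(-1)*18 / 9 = 2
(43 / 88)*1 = 43 / 88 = 0.49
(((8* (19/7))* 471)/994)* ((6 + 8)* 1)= 71592/497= 144.05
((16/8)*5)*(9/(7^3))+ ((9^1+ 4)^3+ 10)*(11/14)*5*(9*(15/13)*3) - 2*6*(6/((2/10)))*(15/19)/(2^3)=45762845985/169442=270079.71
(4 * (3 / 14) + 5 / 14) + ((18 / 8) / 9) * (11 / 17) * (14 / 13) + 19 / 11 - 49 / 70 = 411091 / 170170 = 2.42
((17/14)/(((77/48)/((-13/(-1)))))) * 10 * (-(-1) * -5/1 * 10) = -2652000/539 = -4920.22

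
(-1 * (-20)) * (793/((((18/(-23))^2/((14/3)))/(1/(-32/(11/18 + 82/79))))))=-34430216275/5528736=-6227.50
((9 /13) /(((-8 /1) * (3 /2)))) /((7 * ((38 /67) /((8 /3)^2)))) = -536 /5187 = -0.10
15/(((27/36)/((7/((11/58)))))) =8120/11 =738.18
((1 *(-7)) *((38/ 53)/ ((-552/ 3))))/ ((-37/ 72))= -2394/ 45103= -0.05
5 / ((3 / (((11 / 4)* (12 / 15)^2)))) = 44 / 15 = 2.93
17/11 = 1.55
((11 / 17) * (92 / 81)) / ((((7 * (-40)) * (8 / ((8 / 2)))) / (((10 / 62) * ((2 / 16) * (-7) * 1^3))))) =253 / 1365984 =0.00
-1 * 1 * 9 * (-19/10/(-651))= -57/2170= -0.03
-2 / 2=-1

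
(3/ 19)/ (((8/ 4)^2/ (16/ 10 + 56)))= 216/ 95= 2.27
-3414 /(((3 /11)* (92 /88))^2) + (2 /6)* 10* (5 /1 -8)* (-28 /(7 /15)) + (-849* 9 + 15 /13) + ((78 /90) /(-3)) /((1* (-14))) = -212443235819 /4332510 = -49034.68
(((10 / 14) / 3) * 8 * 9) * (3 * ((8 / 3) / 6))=160 / 7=22.86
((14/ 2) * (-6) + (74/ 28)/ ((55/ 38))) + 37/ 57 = -867374/ 21945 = -39.52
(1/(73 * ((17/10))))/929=10/1152889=0.00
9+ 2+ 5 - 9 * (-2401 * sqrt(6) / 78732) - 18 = -2+ 2401 * sqrt(6) / 8748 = -1.33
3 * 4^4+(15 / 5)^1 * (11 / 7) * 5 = 5541 / 7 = 791.57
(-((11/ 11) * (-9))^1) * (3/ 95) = 27/ 95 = 0.28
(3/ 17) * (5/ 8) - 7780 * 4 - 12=-31131.89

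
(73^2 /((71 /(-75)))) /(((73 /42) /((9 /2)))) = -14574.30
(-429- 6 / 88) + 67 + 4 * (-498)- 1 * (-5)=-103359 / 44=-2349.07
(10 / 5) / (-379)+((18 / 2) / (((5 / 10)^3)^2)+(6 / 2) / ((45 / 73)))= 3302197 / 5685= 580.86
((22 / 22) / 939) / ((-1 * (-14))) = 1 / 13146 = 0.00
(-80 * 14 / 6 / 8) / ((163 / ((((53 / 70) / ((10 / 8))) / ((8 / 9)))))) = -159 / 1630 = -0.10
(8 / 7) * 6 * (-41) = -1968 / 7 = -281.14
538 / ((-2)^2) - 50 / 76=2543 / 19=133.84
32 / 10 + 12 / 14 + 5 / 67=9689 / 2345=4.13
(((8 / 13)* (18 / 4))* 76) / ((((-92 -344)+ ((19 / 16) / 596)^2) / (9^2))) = -2239190728704 / 57269028115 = -39.10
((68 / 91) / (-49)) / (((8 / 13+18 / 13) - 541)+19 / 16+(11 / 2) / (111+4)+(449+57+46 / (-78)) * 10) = -375360 / 111163695601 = -0.00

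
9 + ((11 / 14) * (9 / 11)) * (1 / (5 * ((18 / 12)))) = 318 / 35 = 9.09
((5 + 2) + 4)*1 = 11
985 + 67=1052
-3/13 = -0.23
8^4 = 4096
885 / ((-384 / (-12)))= 885 / 32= 27.66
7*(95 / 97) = 665 / 97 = 6.86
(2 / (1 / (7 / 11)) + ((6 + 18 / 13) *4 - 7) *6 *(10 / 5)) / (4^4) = 19429 / 18304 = 1.06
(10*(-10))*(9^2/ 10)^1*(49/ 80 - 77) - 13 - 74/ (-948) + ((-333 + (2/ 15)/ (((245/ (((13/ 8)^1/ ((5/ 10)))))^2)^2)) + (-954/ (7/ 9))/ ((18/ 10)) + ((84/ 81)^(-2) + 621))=11197567661720643773/ 182167711600000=61468.45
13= 13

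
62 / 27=2.30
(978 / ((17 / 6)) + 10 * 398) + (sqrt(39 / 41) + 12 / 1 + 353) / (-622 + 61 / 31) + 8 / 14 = 9892932359 / 2287299 - 31 * sqrt(1599) / 788061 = 4325.16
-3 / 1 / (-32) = 3 / 32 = 0.09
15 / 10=3 / 2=1.50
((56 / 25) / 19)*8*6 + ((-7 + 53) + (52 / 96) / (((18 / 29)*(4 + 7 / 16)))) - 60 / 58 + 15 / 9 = 1386028084 / 26406675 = 52.49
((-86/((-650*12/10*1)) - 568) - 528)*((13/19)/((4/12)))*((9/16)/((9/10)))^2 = -2136985/2432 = -878.69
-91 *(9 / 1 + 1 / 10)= -8281 / 10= -828.10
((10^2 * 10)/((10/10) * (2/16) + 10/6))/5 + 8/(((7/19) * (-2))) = 30332/301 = 100.77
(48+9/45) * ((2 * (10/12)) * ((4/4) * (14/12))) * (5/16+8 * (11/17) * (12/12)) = 514.44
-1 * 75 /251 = -75 /251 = -0.30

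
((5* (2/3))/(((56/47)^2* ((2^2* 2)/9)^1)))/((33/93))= 1027185/137984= 7.44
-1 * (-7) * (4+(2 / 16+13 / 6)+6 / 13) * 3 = 14749 / 104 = 141.82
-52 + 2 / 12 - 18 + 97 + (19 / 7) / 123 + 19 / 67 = 3169591 / 115374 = 27.47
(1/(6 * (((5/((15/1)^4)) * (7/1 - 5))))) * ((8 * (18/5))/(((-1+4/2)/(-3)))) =-72900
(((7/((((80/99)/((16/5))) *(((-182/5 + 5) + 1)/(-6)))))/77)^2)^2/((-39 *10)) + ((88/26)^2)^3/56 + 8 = 245491513126875512503/7045187247716800000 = 34.85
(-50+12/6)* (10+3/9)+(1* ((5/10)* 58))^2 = 345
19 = 19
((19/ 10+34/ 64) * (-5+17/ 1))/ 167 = 1167/ 6680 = 0.17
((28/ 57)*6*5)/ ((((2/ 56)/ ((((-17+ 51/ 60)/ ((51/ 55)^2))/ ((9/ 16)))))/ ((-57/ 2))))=180241600/ 459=392683.22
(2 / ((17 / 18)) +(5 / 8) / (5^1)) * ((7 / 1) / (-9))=-1.74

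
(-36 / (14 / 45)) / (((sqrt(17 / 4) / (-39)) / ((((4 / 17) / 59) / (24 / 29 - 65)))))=-7328880 * sqrt(17) / 222123377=-0.14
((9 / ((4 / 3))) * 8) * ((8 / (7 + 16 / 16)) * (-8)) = -432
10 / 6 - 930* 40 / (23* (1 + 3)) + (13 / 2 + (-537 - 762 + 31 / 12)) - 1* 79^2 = -729891 / 92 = -7933.60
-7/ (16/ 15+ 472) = -105/ 7096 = -0.01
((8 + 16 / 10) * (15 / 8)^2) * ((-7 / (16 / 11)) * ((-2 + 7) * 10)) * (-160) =1299375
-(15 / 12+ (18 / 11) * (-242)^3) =92765371 / 4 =23191342.75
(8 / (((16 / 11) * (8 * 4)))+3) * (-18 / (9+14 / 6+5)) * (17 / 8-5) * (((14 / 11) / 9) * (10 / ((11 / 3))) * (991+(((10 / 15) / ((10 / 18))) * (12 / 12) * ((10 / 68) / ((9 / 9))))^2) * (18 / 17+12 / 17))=16118505225 / 2377892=6778.48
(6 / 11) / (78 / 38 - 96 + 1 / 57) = -171 / 29447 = -0.01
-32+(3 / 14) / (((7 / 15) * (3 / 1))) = -31.85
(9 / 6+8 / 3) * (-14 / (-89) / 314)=175 / 83838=0.00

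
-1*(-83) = 83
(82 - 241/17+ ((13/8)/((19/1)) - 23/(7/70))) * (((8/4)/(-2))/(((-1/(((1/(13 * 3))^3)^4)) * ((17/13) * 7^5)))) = -418843/703175228178059025695065032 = -0.00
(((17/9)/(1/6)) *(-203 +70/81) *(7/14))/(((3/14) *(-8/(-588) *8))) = -49110.58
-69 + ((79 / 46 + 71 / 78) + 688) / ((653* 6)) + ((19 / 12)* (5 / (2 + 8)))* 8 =-62.49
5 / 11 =0.45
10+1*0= 10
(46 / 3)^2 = 2116 / 9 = 235.11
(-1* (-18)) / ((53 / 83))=1494 / 53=28.19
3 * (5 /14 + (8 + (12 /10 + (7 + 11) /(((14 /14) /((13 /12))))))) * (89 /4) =271539 /140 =1939.56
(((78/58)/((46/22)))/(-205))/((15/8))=-1144/683675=-0.00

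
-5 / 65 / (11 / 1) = -1 / 143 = -0.01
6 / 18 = 1 / 3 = 0.33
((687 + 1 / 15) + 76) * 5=11446 / 3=3815.33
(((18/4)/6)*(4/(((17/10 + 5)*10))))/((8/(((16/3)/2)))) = 1/67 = 0.01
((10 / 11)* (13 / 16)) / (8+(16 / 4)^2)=65 / 2112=0.03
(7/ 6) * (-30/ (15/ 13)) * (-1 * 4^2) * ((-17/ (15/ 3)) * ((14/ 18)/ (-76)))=43316/ 2565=16.89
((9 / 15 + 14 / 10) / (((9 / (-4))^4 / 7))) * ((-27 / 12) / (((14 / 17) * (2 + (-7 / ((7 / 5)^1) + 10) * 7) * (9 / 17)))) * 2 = -36992 / 242757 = -0.15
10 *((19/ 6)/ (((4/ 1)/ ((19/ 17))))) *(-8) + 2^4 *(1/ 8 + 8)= 59.22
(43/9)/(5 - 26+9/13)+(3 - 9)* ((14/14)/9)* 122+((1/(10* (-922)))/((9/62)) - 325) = -406.57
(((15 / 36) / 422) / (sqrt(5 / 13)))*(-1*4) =-sqrt(65) / 1266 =-0.01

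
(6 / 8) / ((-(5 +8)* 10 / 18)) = -27 / 260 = -0.10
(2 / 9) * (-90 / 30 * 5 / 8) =-5 / 12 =-0.42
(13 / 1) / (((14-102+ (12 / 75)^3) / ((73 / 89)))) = -14828125 / 122369304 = -0.12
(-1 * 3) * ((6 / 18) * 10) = -10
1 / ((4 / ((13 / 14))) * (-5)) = -13 / 280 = -0.05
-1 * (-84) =84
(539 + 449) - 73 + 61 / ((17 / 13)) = 16348 / 17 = 961.65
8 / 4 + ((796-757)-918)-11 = -888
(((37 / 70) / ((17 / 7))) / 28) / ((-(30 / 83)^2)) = -254893 / 4284000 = -0.06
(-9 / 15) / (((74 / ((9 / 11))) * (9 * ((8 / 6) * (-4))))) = 9 / 65120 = 0.00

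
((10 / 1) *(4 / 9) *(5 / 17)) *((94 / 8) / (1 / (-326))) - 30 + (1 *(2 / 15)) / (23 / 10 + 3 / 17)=-324457022 / 64413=-5037.14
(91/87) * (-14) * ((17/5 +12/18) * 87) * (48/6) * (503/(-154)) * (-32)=-714791168/165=-4332067.68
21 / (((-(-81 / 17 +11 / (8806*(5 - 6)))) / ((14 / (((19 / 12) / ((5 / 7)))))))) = 22191120 / 797411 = 27.83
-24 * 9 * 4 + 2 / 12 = -5183 / 6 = -863.83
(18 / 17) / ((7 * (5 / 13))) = 234 / 595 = 0.39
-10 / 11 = -0.91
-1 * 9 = -9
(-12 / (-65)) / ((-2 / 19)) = -114 / 65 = -1.75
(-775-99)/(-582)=437/291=1.50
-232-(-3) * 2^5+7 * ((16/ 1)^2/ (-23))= -213.91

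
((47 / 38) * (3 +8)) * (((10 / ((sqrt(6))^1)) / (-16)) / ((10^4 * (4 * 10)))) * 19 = -517 * sqrt(6) / 7680000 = -0.00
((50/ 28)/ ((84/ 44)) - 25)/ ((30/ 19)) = -26885/ 1764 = -15.24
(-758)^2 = 574564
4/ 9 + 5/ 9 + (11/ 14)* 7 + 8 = 29/ 2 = 14.50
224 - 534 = -310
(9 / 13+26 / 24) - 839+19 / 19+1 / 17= -2217511 / 2652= -836.17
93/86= 1.08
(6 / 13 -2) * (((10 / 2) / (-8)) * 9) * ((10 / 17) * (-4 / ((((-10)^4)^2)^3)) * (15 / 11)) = -27 / 972400000000000000000000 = -0.00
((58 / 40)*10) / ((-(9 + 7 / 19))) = -551 / 356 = -1.55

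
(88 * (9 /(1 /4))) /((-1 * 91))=-3168 /91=-34.81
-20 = -20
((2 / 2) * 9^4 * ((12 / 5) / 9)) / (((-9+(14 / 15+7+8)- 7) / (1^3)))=-26244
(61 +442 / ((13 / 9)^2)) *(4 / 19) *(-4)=-56752 / 247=-229.77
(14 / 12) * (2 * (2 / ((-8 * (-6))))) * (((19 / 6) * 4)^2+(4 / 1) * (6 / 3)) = 2653 / 162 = 16.38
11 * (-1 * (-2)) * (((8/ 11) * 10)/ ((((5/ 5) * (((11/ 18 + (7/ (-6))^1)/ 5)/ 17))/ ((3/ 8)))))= -9180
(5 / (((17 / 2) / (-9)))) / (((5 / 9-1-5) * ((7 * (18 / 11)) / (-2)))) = -990 / 5831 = -0.17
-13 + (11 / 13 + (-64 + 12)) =-834 / 13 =-64.15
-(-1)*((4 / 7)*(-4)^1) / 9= -16 / 63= -0.25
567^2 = 321489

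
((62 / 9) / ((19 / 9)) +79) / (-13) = -1563 / 247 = -6.33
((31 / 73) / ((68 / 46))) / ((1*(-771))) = -713 / 1913622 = -0.00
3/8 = 0.38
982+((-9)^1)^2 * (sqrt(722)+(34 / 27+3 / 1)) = 3503.47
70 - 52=18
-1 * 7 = -7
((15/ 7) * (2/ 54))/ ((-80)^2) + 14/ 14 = 80641/ 80640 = 1.00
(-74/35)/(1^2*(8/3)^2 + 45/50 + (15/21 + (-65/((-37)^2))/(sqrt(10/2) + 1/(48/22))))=-37880406540605196/156408163461923591 -43011447897600*sqrt(5)/156408163461923591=-0.24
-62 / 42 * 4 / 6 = -62 / 63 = -0.98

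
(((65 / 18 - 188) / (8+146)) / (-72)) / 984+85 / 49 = 2384766913 / 1374734592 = 1.73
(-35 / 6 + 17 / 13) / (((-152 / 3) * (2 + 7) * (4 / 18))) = 353 / 7904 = 0.04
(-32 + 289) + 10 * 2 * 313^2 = 1959637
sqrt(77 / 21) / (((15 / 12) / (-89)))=-356* sqrt(33) / 15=-136.34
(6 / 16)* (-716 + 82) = -951 / 4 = -237.75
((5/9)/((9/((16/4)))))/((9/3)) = 20/243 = 0.08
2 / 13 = 0.15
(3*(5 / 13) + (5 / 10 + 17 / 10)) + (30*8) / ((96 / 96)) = 15818 / 65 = 243.35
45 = 45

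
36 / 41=0.88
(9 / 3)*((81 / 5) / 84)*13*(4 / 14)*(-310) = -32643 / 49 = -666.18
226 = 226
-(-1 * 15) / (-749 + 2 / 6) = -45 / 2246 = -0.02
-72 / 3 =-24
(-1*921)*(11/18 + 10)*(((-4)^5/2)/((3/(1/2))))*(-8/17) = -60044288/153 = -392446.33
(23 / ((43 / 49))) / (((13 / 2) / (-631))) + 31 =-1404945 / 559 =-2513.32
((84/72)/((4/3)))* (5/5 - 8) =-49/8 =-6.12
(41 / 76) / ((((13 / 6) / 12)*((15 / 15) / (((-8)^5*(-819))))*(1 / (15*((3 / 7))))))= 9794027520 / 19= 515475132.63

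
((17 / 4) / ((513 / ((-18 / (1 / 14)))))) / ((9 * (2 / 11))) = -1309 / 1026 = -1.28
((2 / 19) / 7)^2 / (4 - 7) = -4 / 53067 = -0.00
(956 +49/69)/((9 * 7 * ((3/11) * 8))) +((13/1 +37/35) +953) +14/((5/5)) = 515389363/521640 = 988.02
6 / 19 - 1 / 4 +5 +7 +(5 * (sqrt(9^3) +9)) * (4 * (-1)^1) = -53803 / 76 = -707.93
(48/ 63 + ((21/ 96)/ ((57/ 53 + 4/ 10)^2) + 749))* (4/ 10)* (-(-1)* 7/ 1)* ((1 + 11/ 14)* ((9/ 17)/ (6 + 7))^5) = 7581683562007725/ 18053561990823739744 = 0.00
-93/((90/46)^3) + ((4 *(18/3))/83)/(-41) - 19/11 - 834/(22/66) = -2860933334266/1137027375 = -2516.15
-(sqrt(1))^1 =-1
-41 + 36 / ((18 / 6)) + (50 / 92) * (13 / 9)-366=-163205 / 414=-394.21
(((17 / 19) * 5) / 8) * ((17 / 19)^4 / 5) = 0.07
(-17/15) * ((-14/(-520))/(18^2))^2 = -833/106445664000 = -0.00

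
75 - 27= 48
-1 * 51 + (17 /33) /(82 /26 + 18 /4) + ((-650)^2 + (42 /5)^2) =69367159813 /164175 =422519.63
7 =7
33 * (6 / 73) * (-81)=-16038 / 73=-219.70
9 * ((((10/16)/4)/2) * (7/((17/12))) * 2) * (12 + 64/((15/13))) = 15939/34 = 468.79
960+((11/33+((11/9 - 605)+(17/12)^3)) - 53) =529457/1728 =306.40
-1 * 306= -306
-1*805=-805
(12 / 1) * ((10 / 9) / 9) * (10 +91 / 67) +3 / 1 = 19.83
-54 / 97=-0.56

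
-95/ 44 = -2.16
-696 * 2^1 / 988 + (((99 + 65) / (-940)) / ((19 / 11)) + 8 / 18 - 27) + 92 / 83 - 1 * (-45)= 782335949 / 43359615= 18.04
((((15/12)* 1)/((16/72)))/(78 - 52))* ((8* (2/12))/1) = 0.29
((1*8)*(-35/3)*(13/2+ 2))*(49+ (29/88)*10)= -456365/11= -41487.73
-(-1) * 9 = 9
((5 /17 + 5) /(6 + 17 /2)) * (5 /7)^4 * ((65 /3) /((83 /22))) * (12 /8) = 80437500 /98246519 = 0.82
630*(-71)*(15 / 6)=-111825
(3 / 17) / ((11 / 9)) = 27 / 187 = 0.14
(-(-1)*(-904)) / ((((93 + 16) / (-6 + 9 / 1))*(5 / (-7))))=34.83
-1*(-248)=248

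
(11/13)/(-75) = -0.01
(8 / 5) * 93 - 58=454 / 5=90.80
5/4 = 1.25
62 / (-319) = -62 / 319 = -0.19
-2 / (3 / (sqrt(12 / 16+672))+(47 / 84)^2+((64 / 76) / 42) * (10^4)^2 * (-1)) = 71892624384 * sqrt(299) / 21603771813481184415263075+21549765748773513888 / 21603771813481184415263075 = 0.00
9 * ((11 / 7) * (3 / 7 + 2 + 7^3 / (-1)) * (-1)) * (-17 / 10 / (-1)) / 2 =1003068 / 245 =4094.16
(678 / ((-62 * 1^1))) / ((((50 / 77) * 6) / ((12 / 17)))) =-26103 / 13175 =-1.98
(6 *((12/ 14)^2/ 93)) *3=216/ 1519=0.14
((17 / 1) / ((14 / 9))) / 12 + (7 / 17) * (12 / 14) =1203 / 952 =1.26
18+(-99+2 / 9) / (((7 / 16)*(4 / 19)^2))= -45685 / 9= -5076.11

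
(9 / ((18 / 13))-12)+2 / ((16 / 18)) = -13 / 4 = -3.25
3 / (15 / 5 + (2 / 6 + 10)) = 9 / 40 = 0.22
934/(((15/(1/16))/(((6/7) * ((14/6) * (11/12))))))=5137/720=7.13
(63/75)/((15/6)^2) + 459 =286959/625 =459.13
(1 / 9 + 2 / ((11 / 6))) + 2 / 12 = 271 / 198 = 1.37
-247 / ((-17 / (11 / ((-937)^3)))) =-2717 / 13985168201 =-0.00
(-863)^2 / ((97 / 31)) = 23087839 / 97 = 238018.96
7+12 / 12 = 8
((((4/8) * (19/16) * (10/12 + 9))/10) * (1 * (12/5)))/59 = 0.02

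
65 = 65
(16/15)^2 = 256/225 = 1.14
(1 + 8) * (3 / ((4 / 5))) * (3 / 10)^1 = 81 / 8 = 10.12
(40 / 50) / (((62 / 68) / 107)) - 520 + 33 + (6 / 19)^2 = -21991233 / 55955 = -393.02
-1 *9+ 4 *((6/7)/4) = -57/7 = -8.14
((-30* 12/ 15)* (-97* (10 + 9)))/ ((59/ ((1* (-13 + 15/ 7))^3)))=-19416786432/ 20237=-959469.61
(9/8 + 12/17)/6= 83/272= 0.31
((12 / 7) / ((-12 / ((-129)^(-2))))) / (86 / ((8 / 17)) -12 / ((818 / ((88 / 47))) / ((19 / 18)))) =-76892 / 1636617149979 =-0.00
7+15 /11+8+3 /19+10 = 5543 /209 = 26.52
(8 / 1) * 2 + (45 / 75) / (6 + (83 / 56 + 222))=1028248 / 64255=16.00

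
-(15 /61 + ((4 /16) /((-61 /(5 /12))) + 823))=-823.24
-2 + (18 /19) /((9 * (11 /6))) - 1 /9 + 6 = 7423 /1881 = 3.95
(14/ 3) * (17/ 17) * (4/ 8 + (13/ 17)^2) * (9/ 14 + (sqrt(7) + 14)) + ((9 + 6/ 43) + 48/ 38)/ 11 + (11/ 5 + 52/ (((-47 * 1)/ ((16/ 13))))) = 1463 * sqrt(7)/ 289 + 92664016437/ 1220704210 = 89.30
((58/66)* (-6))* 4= -232/11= -21.09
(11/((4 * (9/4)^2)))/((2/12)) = 88/27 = 3.26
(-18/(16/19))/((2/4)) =-171/4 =-42.75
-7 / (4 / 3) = -21 / 4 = -5.25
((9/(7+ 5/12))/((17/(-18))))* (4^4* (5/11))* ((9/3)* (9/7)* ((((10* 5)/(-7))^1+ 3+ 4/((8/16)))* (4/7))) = -7255941120/5708549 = -1271.07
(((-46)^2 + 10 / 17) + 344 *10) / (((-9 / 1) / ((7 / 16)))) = -330617 / 1224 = -270.11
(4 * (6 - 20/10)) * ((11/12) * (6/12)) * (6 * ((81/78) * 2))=1188/13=91.38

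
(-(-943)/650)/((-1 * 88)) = -943/57200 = -0.02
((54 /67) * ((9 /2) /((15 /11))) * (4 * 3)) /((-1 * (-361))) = 10692 /120935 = 0.09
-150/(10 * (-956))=15/956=0.02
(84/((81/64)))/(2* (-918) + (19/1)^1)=-1792/49059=-0.04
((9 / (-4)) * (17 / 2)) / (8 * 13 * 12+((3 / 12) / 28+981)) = -2142 / 249649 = -0.01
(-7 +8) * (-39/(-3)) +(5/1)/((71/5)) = 948/71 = 13.35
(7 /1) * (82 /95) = 574 /95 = 6.04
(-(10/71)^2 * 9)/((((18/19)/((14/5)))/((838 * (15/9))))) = -11145400/15123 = -736.98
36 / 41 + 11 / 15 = 991 / 615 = 1.61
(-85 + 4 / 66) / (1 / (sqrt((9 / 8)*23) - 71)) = 199013 / 33 - 2803*sqrt(46) / 44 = 5598.63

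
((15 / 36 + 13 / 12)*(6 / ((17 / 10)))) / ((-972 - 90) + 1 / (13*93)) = -108810 / 21827269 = -0.00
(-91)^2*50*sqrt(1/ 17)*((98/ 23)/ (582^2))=1.26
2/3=0.67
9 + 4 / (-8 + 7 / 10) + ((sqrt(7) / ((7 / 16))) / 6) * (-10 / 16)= 617 / 73-5 * sqrt(7) / 21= 7.82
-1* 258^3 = -17173512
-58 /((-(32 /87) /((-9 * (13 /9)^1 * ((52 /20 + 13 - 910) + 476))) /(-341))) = -5849472057 /20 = -292473602.85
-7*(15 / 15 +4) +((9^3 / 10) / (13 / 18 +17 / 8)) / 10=-166253 / 5125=-32.44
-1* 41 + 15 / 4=-149 / 4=-37.25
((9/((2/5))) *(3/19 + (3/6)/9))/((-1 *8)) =-365/608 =-0.60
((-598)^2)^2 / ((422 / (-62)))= -3964299245296 / 211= -18788148081.97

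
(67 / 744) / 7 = 67 / 5208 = 0.01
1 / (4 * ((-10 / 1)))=-1 / 40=-0.02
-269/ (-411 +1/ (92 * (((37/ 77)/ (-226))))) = 457838/ 708223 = 0.65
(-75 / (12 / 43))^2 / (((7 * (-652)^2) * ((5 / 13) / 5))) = 15023125 / 47611648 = 0.32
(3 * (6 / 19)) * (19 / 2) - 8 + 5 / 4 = 9 / 4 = 2.25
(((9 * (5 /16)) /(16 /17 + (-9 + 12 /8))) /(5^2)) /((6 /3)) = -0.01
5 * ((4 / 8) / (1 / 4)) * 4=40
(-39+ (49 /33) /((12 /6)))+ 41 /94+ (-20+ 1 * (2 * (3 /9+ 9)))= -20243 /517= -39.15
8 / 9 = 0.89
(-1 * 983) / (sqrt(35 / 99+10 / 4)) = -2949 * sqrt(12430) / 565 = -581.92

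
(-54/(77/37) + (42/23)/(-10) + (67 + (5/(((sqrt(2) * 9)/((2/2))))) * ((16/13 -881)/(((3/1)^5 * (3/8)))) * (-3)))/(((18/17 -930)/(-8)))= 1944290 * sqrt(2)/28061397 + 3076133/8739885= 0.45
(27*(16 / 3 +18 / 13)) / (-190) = -1179 / 1235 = -0.95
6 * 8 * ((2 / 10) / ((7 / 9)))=432 / 35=12.34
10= 10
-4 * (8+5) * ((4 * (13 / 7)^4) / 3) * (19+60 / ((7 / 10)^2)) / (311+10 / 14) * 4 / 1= -82349817056 / 55009311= -1497.02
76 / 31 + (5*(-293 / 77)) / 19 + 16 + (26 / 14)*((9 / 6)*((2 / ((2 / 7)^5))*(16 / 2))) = 23427.20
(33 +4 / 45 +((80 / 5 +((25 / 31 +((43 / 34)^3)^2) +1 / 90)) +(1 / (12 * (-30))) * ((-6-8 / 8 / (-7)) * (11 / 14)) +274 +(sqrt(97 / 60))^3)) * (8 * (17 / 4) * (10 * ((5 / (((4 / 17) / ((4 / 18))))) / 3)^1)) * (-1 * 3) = -173181913430126795 / 328842890208-28033 * sqrt(1455) / 324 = -529940.61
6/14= 3/7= 0.43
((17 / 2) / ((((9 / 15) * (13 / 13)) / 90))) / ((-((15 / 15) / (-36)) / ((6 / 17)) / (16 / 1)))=259200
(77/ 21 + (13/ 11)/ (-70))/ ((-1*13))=-8431/ 30030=-0.28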